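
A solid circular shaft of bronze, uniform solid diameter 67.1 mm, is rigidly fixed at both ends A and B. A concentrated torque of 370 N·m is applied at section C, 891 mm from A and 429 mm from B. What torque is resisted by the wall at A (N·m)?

120 N·m

With uniform GJ and both ends fixed, compatibility θ_AC = θ_CB gives T_A·a = T_B·b, together with T_A + T_B = T₀.
T_A = T₀·b/(a+b) = 370.0·429/1320 = 120.2 N·m; T_B = 249.8 N·m.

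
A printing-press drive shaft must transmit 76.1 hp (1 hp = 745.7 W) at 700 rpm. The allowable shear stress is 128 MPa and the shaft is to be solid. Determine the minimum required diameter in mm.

ω = 2π·700/60 = 73.30 rad/s, so T = P/ω = 76.1×745.7 / 73.30 = 774.1 N·m.
For a solid shaft τ_max = 16T/(πd³), so d = (16T/(π τ_allow))^(1/3) = (16·774.1/(π·1.28×10^8))^(1/3) = 0.03135 m.

31.3 mm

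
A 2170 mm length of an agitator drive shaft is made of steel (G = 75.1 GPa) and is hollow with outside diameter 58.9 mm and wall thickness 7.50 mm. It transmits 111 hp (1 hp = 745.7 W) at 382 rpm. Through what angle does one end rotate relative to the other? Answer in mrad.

ω = 2π·382/60 = 40.00 rad/s, so T = P/ω = 111×745.7 / 40.00 = 2069 N·m.
J = π(d_o⁴ − d_i⁴)/32 = π(0.0589⁴ − 0.0439⁴)/32 = 8.169×10^-7 m⁴.
θ = T·L/(G·J) = 2069 × 2.17 / (75.1×10⁹ × 8.169×10^-7) = 0.07319 rad.

73.2 mrad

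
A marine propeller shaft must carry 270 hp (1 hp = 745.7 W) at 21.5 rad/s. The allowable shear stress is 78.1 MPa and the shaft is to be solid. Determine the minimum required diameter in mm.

ω = 21.5 rad/s, so T = P/ω = 270×745.7 / 21.50 = 9365 N·m.
For a solid shaft τ_max = 16T/(πd³), so d = (16T/(π τ_allow))^(1/3) = (16·9365/(π·7.81×10^7))^(1/3) = 0.08484 m.

84.8 mm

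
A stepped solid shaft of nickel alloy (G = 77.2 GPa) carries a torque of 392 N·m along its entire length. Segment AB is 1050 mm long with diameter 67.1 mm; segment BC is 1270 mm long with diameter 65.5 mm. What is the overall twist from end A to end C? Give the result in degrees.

0.358°

J_AB = π(0.0671)⁴/32 = 1.99×10^-6 m⁴; J_BC = π(0.0655)⁴/32 = 1.81×10^-6 m⁴.
θ = (T/G)·Σ L_i/J_i = (392.0/77.2×10⁹)·(1.05/1.99×10^-6 + 1.27/1.81×10^-6) = 6.248×10^-3 rad.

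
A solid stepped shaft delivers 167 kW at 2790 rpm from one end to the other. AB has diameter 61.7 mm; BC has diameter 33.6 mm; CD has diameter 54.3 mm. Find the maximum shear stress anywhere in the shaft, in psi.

11100 psi

ω = 2π·2790/60 = 292.2 rad/s, so T = P/ω = 167×10³ / 292.2 = 571.6 N·m.
Under the same torque, τ_max = 16T/(πd³) is largest where d is smallest — segment BC (d = 33.6 mm).
τ_max = 16·571.6/(π·(0.0336)³) = 7.674×10^7 Pa.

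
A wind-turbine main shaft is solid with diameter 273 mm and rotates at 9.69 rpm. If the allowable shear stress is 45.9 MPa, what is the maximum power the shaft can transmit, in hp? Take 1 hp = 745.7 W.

J = πd⁴/32 = π(0.273)⁴/32 = 5.453×10^-4 m⁴.
T_max = τ_allow·J/r = 4.59×10^7 × 5.453×10^-4 / 0.137 = 183400 N·m.
ω = 2π·9.69/60 = 1.015 rad/s, so P_max = T_max·ω = 1.861×10^5 W.

250 hp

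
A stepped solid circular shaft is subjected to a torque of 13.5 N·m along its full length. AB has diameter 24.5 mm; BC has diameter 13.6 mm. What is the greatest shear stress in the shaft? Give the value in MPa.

Under the same torque, τ_max = 16T/(πd³) is largest where d is smallest — segment BC (d = 13.6 mm).
τ_max = 16·13.50/(π·(0.0136)³) = 2.733×10^7 Pa.

27.3 MPa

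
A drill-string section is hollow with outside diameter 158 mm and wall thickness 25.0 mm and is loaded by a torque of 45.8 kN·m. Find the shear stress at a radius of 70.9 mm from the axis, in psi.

9850 psi

J = π(d_o⁴ − d_i⁴)/32 = π(0.158⁴ − 0.108⁴)/32 = 4.783×10^-5 m⁴.
Shear stress varies linearly with radius: τ = T·r/J = 45800 × 0.0709 / 4.783×10^-5 = 6.790×10^7 Pa.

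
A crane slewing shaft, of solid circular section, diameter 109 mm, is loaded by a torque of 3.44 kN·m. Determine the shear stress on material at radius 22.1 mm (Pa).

5.49e6 Pa

J = πd⁴/32 = π(0.109)⁴/32 = 1.386×10^-5 m⁴.
Shear stress varies linearly with radius: τ = T·r/J = 3440 × 0.0221 / 1.386×10^-5 = 5.486×10^6 Pa.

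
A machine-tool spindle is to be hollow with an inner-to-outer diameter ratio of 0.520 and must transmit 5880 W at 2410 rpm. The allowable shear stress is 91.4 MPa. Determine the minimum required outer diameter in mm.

ω = 2π·2410/60 = 252.4 rad/s, so T = P/ω = 5880 / 252.4 = 23.30 N·m.
For a hollow shaft with d_i/d_o = 0.520: τ_max = 16T/(π d_o³ (1−k⁴)), so d_o = [16T/(π τ_allow (1−k⁴))]^(1/3) = [16·23.30/(π·9.14×10^7·0.9269)]^(1/3) = 0.01119 m.

11.2 mm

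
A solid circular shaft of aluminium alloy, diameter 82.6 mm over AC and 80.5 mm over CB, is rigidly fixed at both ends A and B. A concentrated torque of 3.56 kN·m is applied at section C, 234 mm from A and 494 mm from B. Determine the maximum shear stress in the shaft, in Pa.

2.25e7 Pa

Compatibility: T_A·a/J_AC = T_B·b/J_CB with T_A + T_B = T₀.
J_AC = 4.57×10^-6 m⁴, J_CB = 4.12×10^-6 m⁴, so T_A = T₀·(J_AC/a)/((J_AC/a)+(J_CB/b)) = 2494 N·m, T_B = 1066 N·m.
τ in each portion: τ_AC = 2.25×10^7 Pa, τ_CB = 1.04×10^7 Pa; maximum is in AC.
τ_max = T_AC·r/J = 2494·0.0413/4.57×10^-6 = 2.254×10^7 Pa.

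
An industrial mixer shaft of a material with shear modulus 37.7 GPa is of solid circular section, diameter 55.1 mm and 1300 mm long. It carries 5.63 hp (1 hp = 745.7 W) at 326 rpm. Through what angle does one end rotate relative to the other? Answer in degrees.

ω = 2π·326/60 = 34.14 rad/s, so T = P/ω = 5.63×745.7 / 34.14 = 123.0 N·m.
J = πd⁴/32 = π(0.0551)⁴/32 = 9.049×10^-7 m⁴.
θ = T·L/(G·J) = 123.0 × 1.30 / (37.7×10⁹ × 9.049×10^-7) = 4.686×10^-3 rad.

0.269°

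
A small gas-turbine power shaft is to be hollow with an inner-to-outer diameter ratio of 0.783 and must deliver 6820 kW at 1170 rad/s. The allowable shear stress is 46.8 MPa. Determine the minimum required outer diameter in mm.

101 mm

ω = 1170 rad/s, so T = P/ω = 6820×10³ / 1170 = 5829 N·m.
For a hollow shaft with d_i/d_o = 0.783: τ_max = 16T/(π d_o³ (1−k⁴)), so d_o = [16T/(π τ_allow (1−k⁴))]^(1/3) = [16·5829/(π·4.68×10^7·0.6241)]^(1/3) = 0.1005 m.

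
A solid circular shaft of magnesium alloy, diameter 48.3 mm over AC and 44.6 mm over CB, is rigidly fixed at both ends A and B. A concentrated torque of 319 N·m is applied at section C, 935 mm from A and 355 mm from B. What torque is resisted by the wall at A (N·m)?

Compatibility: T_A·a/J_AC = T_B·b/J_CB with T_A + T_B = T₀.
J_AC = 5.34×10^-7 m⁴, J_CB = 3.88×10^-7 m⁴, so T_A = T₀·(J_AC/a)/((J_AC/a)+(J_CB/b)) = 109.4 N·m, T_B = 209.6 N·m.

109 N·m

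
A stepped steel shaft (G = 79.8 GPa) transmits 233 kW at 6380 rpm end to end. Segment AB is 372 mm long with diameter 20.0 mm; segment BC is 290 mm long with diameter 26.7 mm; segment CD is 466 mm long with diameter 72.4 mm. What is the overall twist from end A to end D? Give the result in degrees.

7.43°

ω = 2π·6380/60 = 668.1 rad/s, so T = P/ω = 233×10³ / 668.1 = 348.7 N·m.
J_AB = π(0.0200)⁴/32 = 1.57×10^-8 m⁴; J_BC = π(0.0267)⁴/32 = 4.99×10^-8 m⁴; J_CD = π(0.0724)⁴/32 = 2.70×10^-6 m⁴.
θ = (T/G)·Σ L_i/J_i = (348.7/79.8×10⁹)·(0.372/1.57×10^-8 + 0.290/4.99×10^-8 + 0.466/2.70×10^-6) = 0.1297 rad.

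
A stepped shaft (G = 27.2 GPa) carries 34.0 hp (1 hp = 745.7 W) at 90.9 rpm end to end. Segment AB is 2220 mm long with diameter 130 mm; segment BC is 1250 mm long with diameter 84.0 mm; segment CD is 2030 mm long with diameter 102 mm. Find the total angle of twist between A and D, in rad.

ω = 2π·90.9/60 = 9.519 rad/s, so T = P/ω = 34.0×745.7 / 9.519 = 2663 N·m.
J_AB = π(0.130)⁴/32 = 2.80×10^-5 m⁴; J_BC = π(0.0840)⁴/32 = 4.89×10^-6 m⁴; J_CD = π(0.102)⁴/32 = 1.06×10^-5 m⁴.
θ = (T/G)·Σ L_i/J_i = (2663/27.2×10⁹)·(2.22/2.80×10^-5 + 1.25/4.89×10^-6 + 2.03/1.06×10^-5) = 0.05150 rad.

0.0515 rad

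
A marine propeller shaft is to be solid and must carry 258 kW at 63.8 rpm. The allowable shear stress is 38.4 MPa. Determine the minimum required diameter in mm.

172 mm

ω = 2π·63.8/60 = 6.681 rad/s, so T = P/ω = 258×10³ / 6.681 = 38620 N·m.
For a solid shaft τ_max = 16T/(πd³), so d = (16T/(π τ_allow))^(1/3) = (16·38620/(π·3.84×10^7))^(1/3) = 0.1724 m.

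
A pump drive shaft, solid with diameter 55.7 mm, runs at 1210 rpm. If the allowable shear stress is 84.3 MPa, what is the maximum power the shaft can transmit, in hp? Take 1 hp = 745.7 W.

486 hp

J = πd⁴/32 = π(0.0557)⁴/32 = 9.450×10^-7 m⁴.
T_max = τ_allow·J/r = 8.43×10^7 × 9.450×10^-7 / 0.0278 = 2860 N·m.
ω = 2π·1210/60 = 126.7 rad/s, so P_max = T_max·ω = 3.624×10^5 W.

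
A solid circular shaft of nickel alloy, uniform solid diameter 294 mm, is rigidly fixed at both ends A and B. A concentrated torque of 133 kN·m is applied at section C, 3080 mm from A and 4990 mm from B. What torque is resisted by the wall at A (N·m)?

82200 N·m

With uniform GJ and both ends fixed, compatibility θ_AC = θ_CB gives T_A·a = T_B·b, together with T_A + T_B = T₀.
T_A = T₀·b/(a+b) = 133000·4990/8070 = 82240 N·m; T_B = 50760 N·m.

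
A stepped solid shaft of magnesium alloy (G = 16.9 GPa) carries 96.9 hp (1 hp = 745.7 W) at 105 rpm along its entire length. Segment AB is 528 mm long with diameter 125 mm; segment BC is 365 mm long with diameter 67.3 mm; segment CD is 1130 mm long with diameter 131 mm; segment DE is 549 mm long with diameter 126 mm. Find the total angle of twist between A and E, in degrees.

5.89°

ω = 2π·105/60 = 11.00 rad/s, so T = P/ω = 96.9×745.7 / 11.00 = 6572 N·m.
J_AB = π(0.125)⁴/32 = 2.40×10^-5 m⁴; J_BC = π(0.0673)⁴/32 = 2.01×10^-6 m⁴; J_CD = π(0.131)⁴/32 = 2.89×10^-5 m⁴; J_DE = π(0.126)⁴/32 = 2.47×10^-5 m⁴.
θ = (T/G)·Σ L_i/J_i = (6572/16.9×10⁹)·(0.528/2.40×10^-5 + 0.365/2.01×10^-6 + 1.13/2.89×10^-5 + 0.549/2.47×10^-5) = 0.1029 rad.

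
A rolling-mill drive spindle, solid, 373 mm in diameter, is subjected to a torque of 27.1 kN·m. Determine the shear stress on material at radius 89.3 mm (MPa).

1.27 MPa

J = πd⁴/32 = π(0.373)⁴/32 = 1.900×10^-3 m⁴.
Shear stress varies linearly with radius: τ = T·r/J = 27100 × 0.0893 / 1.900×10^-3 = 1.273×10^6 Pa.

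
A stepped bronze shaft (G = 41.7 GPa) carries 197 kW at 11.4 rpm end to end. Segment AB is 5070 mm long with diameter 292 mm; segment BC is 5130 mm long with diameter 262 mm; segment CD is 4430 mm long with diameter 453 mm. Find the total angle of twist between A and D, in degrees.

4.37°

ω = 2π·11.4/60 = 1.194 rad/s, so T = P/ω = 197×10³ / 1.194 = 165000 N·m.
J_AB = π(0.292)⁴/32 = 7.14×10^-4 m⁴; J_BC = π(0.262)⁴/32 = 4.63×10^-4 m⁴; J_CD = π(0.453)⁴/32 = 4.13×10^-3 m⁴.
θ = (T/G)·Σ L_i/J_i = (165000/41.7×10⁹)·(5.07/7.14×10^-4 + 5.13/4.63×10^-4 + 4.43/4.13×10^-3) = 0.07624 rad.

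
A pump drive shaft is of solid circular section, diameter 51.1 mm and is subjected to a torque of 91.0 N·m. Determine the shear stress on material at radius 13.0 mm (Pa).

1.77e6 Pa

J = πd⁴/32 = π(0.0511)⁴/32 = 6.694×10^-7 m⁴.
Shear stress varies linearly with radius: τ = T·r/J = 91.00 × 0.0130 / 6.694×10^-7 = 1.767×10^6 Pa.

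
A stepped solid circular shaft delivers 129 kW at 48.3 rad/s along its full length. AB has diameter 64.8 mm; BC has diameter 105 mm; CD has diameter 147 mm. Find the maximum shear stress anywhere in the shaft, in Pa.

5.00e7 Pa

ω = 48.3 rad/s, so T = P/ω = 129×10³ / 48.30 = 2671 N·m.
Under the same torque, τ_max = 16T/(πd³) is largest where d is smallest — segment AB (d = 64.8 mm).
τ_max = 16·2671/(π·(0.0648)³) = 4.999×10^7 Pa.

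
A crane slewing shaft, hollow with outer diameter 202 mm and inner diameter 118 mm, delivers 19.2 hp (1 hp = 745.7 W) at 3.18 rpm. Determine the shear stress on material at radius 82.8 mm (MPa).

24.6 MPa

ω = 2π·3.18/60 = 0.3330 rad/s, so T = P/ω = 19.2×745.7 / 0.3330 = 42990 N·m.
J = π(d_o⁴ − d_i⁴)/32 = π(0.202⁴ − 0.118⁴)/32 = 1.444×10^-4 m⁴.
Shear stress varies linearly with radius: τ = T·r/J = 42990 × 0.0828 / 1.444×10^-4 = 2.465×10^7 Pa.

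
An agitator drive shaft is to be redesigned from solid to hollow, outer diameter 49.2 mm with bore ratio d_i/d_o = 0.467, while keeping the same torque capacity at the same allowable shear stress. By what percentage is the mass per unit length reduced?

Equal τ_max and T ⇒ the solid shaft needs d_s³ = d_o³(1−k⁴), so d_s = 49.2·(1−0.467⁴)^(1/3) = 48.41 mm.
Area ratio A_h/A_s = d_o²(1−k²)/d_s² = (1−k²)/(1−k⁴)^(2/3) = 0.8077.
Mass saving = 1 − 0.8077 = 19.2 %.

19.2 %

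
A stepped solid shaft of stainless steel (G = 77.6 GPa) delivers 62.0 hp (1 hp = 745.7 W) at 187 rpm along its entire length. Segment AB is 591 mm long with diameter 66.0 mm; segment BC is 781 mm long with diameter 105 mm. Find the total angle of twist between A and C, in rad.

0.0116 rad

ω = 2π·187/60 = 19.58 rad/s, so T = P/ω = 62.0×745.7 / 19.58 = 2361 N·m.
J_AB = π(0.0660)⁴/32 = 1.86×10^-6 m⁴; J_BC = π(0.105)⁴/32 = 1.19×10^-5 m⁴.
θ = (T/G)·Σ L_i/J_i = (2361/77.6×10⁹)·(0.591/1.86×10^-6 + 0.781/1.19×10^-5) = 0.01164 rad.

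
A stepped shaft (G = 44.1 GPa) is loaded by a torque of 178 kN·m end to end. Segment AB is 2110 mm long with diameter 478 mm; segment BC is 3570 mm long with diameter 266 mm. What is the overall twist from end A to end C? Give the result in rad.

J_AB = π(0.478)⁴/32 = 5.13×10^-3 m⁴; J_BC = π(0.266)⁴/32 = 4.92×10^-4 m⁴.
θ = (T/G)·Σ L_i/J_i = (178000/44.1×10⁹)·(2.11/5.13×10^-3 + 3.57/4.92×10^-4) = 0.03098 rad.

0.0310 rad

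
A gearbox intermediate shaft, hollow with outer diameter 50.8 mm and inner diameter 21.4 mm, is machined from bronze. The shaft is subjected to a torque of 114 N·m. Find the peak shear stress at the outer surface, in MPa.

J = π(d_o⁴ − d_i⁴)/32 = π(0.0508⁴ − 0.0214⁴)/32 = 6.332×10^-7 m⁴.
τ_max = T·r/J = 114.0 × 0.0254 / 6.332×10^-7 = 4.573×10^6 Pa.

4.57 MPa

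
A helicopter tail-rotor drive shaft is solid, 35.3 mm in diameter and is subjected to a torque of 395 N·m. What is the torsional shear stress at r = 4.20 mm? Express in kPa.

10900 kPa

J = πd⁴/32 = π(0.0353)⁴/32 = 1.524×10^-7 m⁴.
Shear stress varies linearly with radius: τ = T·r/J = 395.0 × 0.00420 / 1.524×10^-7 = 1.088×10^7 Pa.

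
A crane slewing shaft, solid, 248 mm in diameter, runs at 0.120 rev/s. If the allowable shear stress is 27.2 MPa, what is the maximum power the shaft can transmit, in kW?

J = πd⁴/32 = π(0.248)⁴/32 = 3.714×10^-4 m⁴.
T_max = τ_allow·J/r = 2.72×10^7 × 3.714×10^-4 / 0.124 = 81460 N·m.
ω = 2π·0.120 = 0.7540 rad/s, so P_max = T_max·ω = 6.142×10^4 W.

61.4 kW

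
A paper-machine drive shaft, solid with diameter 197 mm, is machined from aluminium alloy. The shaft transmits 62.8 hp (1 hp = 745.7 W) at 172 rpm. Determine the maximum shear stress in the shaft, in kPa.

1730 kPa

ω = 2π·172/60 = 18.01 rad/s, so T = P/ω = 62.8×745.7 / 18.01 = 2600 N·m.
J = πd⁴/32 = π(0.197)⁴/32 = 1.479×10^-4 m⁴.
τ_max = T·r/J = 2600 × 0.0985 / 1.479×10^-4 = 1.732×10^6 Pa.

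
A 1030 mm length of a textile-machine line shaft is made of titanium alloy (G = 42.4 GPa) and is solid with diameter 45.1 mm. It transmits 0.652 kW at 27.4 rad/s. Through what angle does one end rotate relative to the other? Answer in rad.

ω = 27.4 rad/s, so T = P/ω = 0.652×10³ / 27.40 = 23.80 N·m.
J = πd⁴/32 = π(0.0451)⁴/32 = 4.062×10^-7 m⁴.
θ = T·L/(G·J) = 23.80 × 1.03 / (42.4×10⁹ × 4.062×10^-7) = 1.423×10^-3 rad.

0.00142 rad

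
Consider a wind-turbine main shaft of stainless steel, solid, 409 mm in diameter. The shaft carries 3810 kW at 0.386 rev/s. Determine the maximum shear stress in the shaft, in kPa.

ω = 2π·0.386 = 2.425 rad/s, so T = P/ω = 3810×10³ / 2.425 = 1.571e6 N·m.
J = πd⁴/32 = π(0.409)⁴/32 = 2.747×10^-3 m⁴.
τ_max = T·r/J = 1.571e6 × 0.204 / 2.747×10^-3 = 1.169×10^8 Pa.

117000 kPa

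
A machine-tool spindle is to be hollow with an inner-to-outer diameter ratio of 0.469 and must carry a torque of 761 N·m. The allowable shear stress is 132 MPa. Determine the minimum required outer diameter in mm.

For a hollow shaft with d_i/d_o = 0.469: τ_max = 16T/(π d_o³ (1−k⁴)), so d_o = [16T/(π τ_allow (1−k⁴))]^(1/3) = [16·761.0/(π·1.32×10^8·0.9516)]^(1/3) = 0.03136 m.

31.4 mm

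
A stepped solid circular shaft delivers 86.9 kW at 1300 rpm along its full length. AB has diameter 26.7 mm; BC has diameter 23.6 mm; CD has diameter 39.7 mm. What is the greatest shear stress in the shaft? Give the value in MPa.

247 MPa

ω = 2π·1300/60 = 136.1 rad/s, so T = P/ω = 86.9×10³ / 136.1 = 638.3 N·m.
Under the same torque, τ_max = 16T/(πd³) is largest where d is smallest — segment BC (d = 23.6 mm).
τ_max = 16·638.3/(π·(0.0236)³) = 2.473×10^8 Pa.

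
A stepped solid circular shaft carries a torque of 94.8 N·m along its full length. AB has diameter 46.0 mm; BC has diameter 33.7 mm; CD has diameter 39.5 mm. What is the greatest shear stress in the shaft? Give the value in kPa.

12600 kPa

Under the same torque, τ_max = 16T/(πd³) is largest where d is smallest — segment BC (d = 33.7 mm).
τ_max = 16·94.80/(π·(0.0337)³) = 1.262×10^7 Pa.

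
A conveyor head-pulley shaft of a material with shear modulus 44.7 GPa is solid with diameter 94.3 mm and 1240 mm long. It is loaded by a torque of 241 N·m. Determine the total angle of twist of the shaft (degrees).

J = πd⁴/32 = π(0.0943)⁴/32 = 7.763×10^-6 m⁴.
θ = T·L/(G·J) = 241.0 × 1.24 / (44.7×10⁹ × 7.763×10^-6) = 8.612×10^-4 rad.

0.0493°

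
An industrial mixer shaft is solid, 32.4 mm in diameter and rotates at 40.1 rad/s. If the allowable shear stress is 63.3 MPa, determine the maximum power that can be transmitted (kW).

17.0 kW

J = πd⁴/32 = π(0.0324)⁴/32 = 1.082×10^-7 m⁴.
T_max = τ_allow·J/r = 6.33×10^7 × 1.082×10^-7 / 0.0162 = 422.7 N·m.
ω = 40.1 rad/s, so P_max = T_max·ω = 1.695×10^4 W.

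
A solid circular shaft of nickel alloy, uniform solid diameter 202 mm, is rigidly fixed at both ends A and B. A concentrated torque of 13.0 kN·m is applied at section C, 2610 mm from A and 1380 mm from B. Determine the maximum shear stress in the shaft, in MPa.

With uniform GJ and both ends fixed, compatibility θ_AC = θ_CB gives T_A·a = T_B·b, together with T_A + T_B = T₀.
T_A = T₀·b/(a+b) = 13000·1380/3990 = 4496 N·m; T_B = 8504 N·m.
τ in each portion: τ_AC = 2.78×10^6 Pa, τ_CB = 5.25×10^6 Pa; maximum is in CB.
τ_max = T_CB·r/J = 8504·0.101/1.63×10^-4 = 5.254×10^6 Pa.

5.25 MPa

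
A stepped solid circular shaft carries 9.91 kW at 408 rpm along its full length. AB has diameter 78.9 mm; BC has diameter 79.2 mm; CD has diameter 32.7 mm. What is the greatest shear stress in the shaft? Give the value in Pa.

ω = 2π·408/60 = 42.73 rad/s, so T = P/ω = 9.91×10³ / 42.73 = 231.9 N·m.
Under the same torque, τ_max = 16T/(πd³) is largest where d is smallest — segment CD (d = 32.7 mm).
τ_max = 16·231.9/(π·(0.0327)³) = 3.378×10^7 Pa.

3.38e7 Pa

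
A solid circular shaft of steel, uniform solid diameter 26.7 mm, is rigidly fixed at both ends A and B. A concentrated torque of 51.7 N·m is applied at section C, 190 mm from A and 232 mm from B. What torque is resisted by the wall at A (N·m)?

With uniform GJ and both ends fixed, compatibility θ_AC = θ_CB gives T_A·a = T_B·b, together with T_A + T_B = T₀.
T_A = T₀·b/(a+b) = 51.70·232/422.0 = 28.42 N·m; T_B = 23.28 N·m.

28.4 N·m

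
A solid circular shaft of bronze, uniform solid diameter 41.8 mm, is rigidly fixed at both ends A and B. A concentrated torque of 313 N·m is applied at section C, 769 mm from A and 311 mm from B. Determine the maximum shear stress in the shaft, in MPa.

15.5 MPa

With uniform GJ and both ends fixed, compatibility θ_AC = θ_CB gives T_A·a = T_B·b, together with T_A + T_B = T₀.
T_A = T₀·b/(a+b) = 313.0·311/1080 = 90.13 N·m; T_B = 222.9 N·m.
τ in each portion: τ_AC = 6.29×10^6 Pa, τ_CB = 1.55×10^7 Pa; maximum is in CB.
τ_max = T_CB·r/J = 222.9·0.0209/3.00×10^-7 = 1.554×10^7 Pa.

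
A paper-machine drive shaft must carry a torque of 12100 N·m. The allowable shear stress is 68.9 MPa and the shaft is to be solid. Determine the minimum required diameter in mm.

96.3 mm

For a solid shaft τ_max = 16T/(πd³), so d = (16T/(π τ_allow))^(1/3) = (16·12100/(π·6.89×10^7))^(1/3) = 0.09635 m.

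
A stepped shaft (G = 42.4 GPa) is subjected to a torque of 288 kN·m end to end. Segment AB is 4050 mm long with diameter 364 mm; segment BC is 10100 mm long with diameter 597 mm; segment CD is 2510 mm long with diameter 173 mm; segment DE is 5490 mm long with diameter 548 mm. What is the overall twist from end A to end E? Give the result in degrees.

J_AB = π(0.364)⁴/32 = 1.72×10^-3 m⁴; J_BC = π(0.597)⁴/32 = 0.0125 m⁴; J_CD = π(0.173)⁴/32 = 8.79×10^-5 m⁴; J_DE = π(0.548)⁴/32 = 8.85×10^-3 m⁴.
θ = (T/G)·Σ L_i/J_i = (288000/42.4×10⁹)·(4.05/1.72×10^-3 + 10.1/0.0125 + 2.51/8.79×10^-5 + 5.49/8.85×10^-3) = 0.2195 rad.

12.6°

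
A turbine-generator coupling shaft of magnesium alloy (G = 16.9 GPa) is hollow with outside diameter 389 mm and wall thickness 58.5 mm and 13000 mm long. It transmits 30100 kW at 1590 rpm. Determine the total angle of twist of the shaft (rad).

ω = 2π·1590/60 = 166.5 rad/s, so T = P/ω = 30100×10³ / 166.5 = 180800 N·m.
J = π(d_o⁴ − d_i⁴)/32 = π(0.389⁴ − 0.272⁴)/32 = 1.711×10^-3 m⁴.
θ = T·L/(G·J) = 180800 × 13.0 / (16.9×10⁹ × 1.711×10^-3) = 0.08129 rad.

0.0813 rad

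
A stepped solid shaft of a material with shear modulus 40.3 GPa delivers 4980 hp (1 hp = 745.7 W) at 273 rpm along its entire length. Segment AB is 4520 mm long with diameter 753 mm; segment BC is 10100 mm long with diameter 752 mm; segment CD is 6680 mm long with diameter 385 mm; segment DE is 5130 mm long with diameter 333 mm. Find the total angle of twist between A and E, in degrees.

1.44°

ω = 2π·273/60 = 28.59 rad/s, so T = P/ω = 4980×745.7 / 28.59 = 129900 N·m.
J_AB = π(0.753)⁴/32 = 0.0316 m⁴; J_BC = π(0.752)⁴/32 = 0.0314 m⁴; J_CD = π(0.385)⁴/32 = 2.16×10^-3 m⁴; J_DE = π(0.333)⁴/32 = 1.21×10^-3 m⁴.
θ = (T/G)·Σ L_i/J_i = (129900/40.3×10⁹)·(4.52/0.0316 + 10.1/0.0314 + 6.68/2.16×10^-3 + 5.13/1.21×10^-3) = 0.02518 rad.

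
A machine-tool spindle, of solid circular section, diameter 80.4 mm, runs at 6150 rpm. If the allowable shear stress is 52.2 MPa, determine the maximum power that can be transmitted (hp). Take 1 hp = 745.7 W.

J = πd⁴/32 = π(0.0804)⁴/32 = 4.102×10^-6 m⁴.
T_max = τ_allow·J/r = 5.22×10^7 × 4.102×10^-6 / 0.0402 = 5327 N·m.
ω = 2π·6150/60 = 644.0 rad/s, so P_max = T_max·ω = 3.431×10^6 W.

4600 hp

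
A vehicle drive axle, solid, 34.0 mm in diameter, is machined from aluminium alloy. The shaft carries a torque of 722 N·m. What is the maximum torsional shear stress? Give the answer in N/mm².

93.6 N/mm²

J = πd⁴/32 = π(0.0340)⁴/32 = 1.312×10^-7 m⁴.
τ_max = T·r/J = 722.0 × 0.0170 / 1.312×10^-7 = 9.356×10^7 Pa.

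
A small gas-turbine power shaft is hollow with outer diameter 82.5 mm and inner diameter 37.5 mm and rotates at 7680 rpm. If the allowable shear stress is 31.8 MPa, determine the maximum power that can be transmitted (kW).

2700 kW

J = π(d_o⁴ − d_i⁴)/32 = π(0.0825⁴ − 0.0375⁴)/32 = 4.354×10^-6 m⁴.
T_max = τ_allow·J/r = 3.18×10^7 × 4.354×10^-6 / 0.0413 = 3356 N·m.
ω = 2π·7680/60 = 804.2 rad/s, so P_max = T_max·ω = 2.699×10^6 W.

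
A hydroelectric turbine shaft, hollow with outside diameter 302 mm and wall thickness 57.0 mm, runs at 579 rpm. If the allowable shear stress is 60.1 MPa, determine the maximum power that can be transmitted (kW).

J = π(d_o⁴ − d_i⁴)/32 = π(0.302⁴ − 0.188⁴)/32 = 6.940×10^-4 m⁴.
T_max = τ_allow·J/r = 6.01×10^7 × 6.940×10^-4 / 0.151 = 276200 N·m.
ω = 2π·579/60 = 60.63 rad/s, so P_max = T_max·ω = 1.675×10^7 W.

16700 kW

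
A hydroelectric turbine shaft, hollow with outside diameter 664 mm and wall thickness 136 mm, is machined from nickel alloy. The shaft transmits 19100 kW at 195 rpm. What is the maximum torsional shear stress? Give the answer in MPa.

18.5 MPa

ω = 2π·195/60 = 20.42 rad/s, so T = P/ω = 19100×10³ / 20.42 = 935300 N·m.
J = π(d_o⁴ − d_i⁴)/32 = π(0.664⁴ − 0.392⁴)/32 = 0.01677 m⁴.
τ_max = T·r/J = 935300 × 0.332 / 0.01677 = 1.852×10^7 Pa.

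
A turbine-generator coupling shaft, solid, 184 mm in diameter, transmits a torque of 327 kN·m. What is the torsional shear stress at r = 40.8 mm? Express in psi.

J = πd⁴/32 = π(0.184)⁴/32 = 1.125×10^-4 m⁴.
Shear stress varies linearly with radius: τ = T·r/J = 327000 × 0.0408 / 1.125×10^-4 = 1.186×10^8 Pa.

17200 psi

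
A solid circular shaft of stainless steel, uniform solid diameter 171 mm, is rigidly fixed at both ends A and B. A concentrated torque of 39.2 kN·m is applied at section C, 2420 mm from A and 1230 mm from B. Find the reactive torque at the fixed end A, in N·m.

With uniform GJ and both ends fixed, compatibility θ_AC = θ_CB gives T_A·a = T_B·b, together with T_A + T_B = T₀.
T_A = T₀·b/(a+b) = 39200·1230/3650 = 13210 N·m; T_B = 25990 N·m.

13200 N·m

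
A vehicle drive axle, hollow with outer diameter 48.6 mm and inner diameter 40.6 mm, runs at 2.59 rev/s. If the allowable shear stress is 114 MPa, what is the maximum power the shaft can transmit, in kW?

J = π(d_o⁴ − d_i⁴)/32 = π(0.0486⁴ − 0.0406⁴)/32 = 2.810×10^-7 m⁴.
T_max = τ_allow·J/r = 1.14×10^8 × 2.810×10^-7 / 0.0243 = 1318 N·m.
ω = 2π·2.59 = 16.27 rad/s, so P_max = T_max·ω = 2.145×10^4 W.

21.4 kW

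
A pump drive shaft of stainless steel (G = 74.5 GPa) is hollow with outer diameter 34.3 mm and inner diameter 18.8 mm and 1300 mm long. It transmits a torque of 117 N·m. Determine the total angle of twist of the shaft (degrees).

0.946°

J = π(d_o⁴ − d_i⁴)/32 = π(0.0343⁴ − 0.0188⁴)/32 = 1.236×10^-7 m⁴.
θ = T·L/(G·J) = 117.0 × 1.30 / (74.5×10⁹ × 1.236×10^-7) = 0.01651 rad.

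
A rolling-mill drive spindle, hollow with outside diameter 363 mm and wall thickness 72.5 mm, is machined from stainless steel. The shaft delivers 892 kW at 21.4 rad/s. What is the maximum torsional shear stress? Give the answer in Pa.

5.10e6 Pa

ω = 21.4 rad/s, so T = P/ω = 892×10³ / 21.40 = 41680 N·m.
J = π(d_o⁴ − d_i⁴)/32 = π(0.363⁴ − 0.218⁴)/32 = 1.483×10^-3 m⁴.
τ_max = T·r/J = 41680 × 0.181 / 1.483×10^-3 = 5.102×10^6 Pa.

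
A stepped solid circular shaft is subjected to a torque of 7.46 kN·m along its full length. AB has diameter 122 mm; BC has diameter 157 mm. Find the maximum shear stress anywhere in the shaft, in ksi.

Under the same torque, τ_max = 16T/(πd³) is largest where d is smallest — segment AB (d = 122 mm).
τ_max = 16·7460/(π·(0.122)³) = 2.092×10^7 Pa.

3.03 ksi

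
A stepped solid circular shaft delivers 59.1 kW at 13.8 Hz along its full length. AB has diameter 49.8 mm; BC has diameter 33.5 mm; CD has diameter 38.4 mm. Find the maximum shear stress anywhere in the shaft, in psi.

ω = 2π·13.8 = 86.71 rad/s, so T = P/ω = 59.1×10³ / 86.71 = 681.6 N·m.
Under the same torque, τ_max = 16T/(πd³) is largest where d is smallest — segment BC (d = 33.5 mm).
τ_max = 16·681.6/(π·(0.0335)³) = 9.233×10^7 Pa.

13400 psi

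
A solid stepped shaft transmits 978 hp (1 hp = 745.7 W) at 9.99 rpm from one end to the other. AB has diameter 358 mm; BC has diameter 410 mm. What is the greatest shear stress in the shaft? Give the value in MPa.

77.4 MPa

ω = 2π·9.99/60 = 1.046 rad/s, so T = P/ω = 978×745.7 / 1.046 = 697100 N·m.
Under the same torque, τ_max = 16T/(πd³) is largest where d is smallest — segment AB (d = 358 mm).
τ_max = 16·697100/(π·(0.358)³) = 7.738×10^7 Pa.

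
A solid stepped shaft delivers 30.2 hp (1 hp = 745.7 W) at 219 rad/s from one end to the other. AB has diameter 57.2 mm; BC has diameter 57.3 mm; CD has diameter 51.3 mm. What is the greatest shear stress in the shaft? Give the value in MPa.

3.88 MPa

ω = 219 rad/s, so T = P/ω = 30.2×745.7 / 219.0 = 102.8 N·m.
Under the same torque, τ_max = 16T/(πd³) is largest where d is smallest — segment CD (d = 51.3 mm).
τ_max = 16·102.8/(π·(0.0513)³) = 3.879×10^6 Pa.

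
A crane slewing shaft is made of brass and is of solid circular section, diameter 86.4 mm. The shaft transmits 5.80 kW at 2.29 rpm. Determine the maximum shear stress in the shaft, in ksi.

ω = 2π·2.29/60 = 0.2398 rad/s, so T = P/ω = 5.80×10³ / 0.2398 = 24190 N·m.
J = πd⁴/32 = π(0.0864)⁴/32 = 5.471×10^-6 m⁴.
τ_max = T·r/J = 24190 × 0.0432 / 5.471×10^-6 = 1.910×10^8 Pa.

27.7 ksi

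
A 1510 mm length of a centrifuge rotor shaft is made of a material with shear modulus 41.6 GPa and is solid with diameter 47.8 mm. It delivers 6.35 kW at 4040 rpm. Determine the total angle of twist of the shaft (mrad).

ω = 2π·4040/60 = 423.1 rad/s, so T = P/ω = 6.35×10³ / 423.1 = 15.01 N·m.
J = πd⁴/32 = π(0.0478)⁴/32 = 5.125×10^-7 m⁴.
θ = T·L/(G·J) = 15.01 × 1.51 / (41.6×10⁹ × 5.125×10^-7) = 1.063×10^-3 rad.

1.06 mrad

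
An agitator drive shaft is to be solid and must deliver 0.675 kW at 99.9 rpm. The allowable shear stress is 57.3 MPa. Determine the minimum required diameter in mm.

17.9 mm

ω = 2π·99.9/60 = 10.46 rad/s, so T = P/ω = 0.675×10³ / 10.46 = 64.52 N·m.
For a solid shaft τ_max = 16T/(πd³), so d = (16T/(π τ_allow))^(1/3) = (16·64.52/(π·5.73×10^7))^(1/3) = 0.01790 m.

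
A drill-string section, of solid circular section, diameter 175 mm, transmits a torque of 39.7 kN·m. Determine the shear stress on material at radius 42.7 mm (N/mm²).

18.4 N/mm²

J = πd⁴/32 = π(0.175)⁴/32 = 9.208×10^-5 m⁴.
Shear stress varies linearly with radius: τ = T·r/J = 39700 × 0.0427 / 9.208×10^-5 = 1.841×10^7 Pa.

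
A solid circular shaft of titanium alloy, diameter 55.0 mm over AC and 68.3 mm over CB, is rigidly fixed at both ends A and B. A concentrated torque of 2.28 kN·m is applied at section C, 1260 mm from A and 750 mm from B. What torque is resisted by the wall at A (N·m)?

456 N·m

Compatibility: T_A·a/J_AC = T_B·b/J_CB with T_A + T_B = T₀.
J_AC = 8.98×10^-7 m⁴, J_CB = 2.14×10^-6 m⁴, so T_A = T₀·(J_AC/a)/((J_AC/a)+(J_CB/b)) = 456.4 N·m, T_B = 1824 N·m.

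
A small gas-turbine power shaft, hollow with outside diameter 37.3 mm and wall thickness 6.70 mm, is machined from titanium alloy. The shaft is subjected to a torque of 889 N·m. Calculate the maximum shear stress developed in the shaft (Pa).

J = π(d_o⁴ − d_i⁴)/32 = π(0.0373⁴ − 0.0239⁴)/32 = 1.580×10^-7 m⁴.
τ_max = T·r/J = 889.0 × 0.0186 / 1.580×10^-7 = 1.049×10^8 Pa.

1.05e8 Pa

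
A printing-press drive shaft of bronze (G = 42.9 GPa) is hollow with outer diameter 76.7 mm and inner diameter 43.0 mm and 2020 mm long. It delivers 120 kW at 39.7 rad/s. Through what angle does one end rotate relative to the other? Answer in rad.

0.0465 rad

ω = 39.7 rad/s, so T = P/ω = 120×10³ / 39.70 = 3023 N·m.
J = π(d_o⁴ − d_i⁴)/32 = π(0.0767⁴ − 0.0430⁴)/32 = 3.062×10^-6 m⁴.
θ = T·L/(G·J) = 3023 × 2.02 / (42.9×10⁹ × 3.062×10^-6) = 0.04648 rad.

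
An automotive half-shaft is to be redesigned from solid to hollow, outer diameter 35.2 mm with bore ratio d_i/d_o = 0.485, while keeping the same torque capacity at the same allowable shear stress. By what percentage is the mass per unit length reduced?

Equal τ_max and T ⇒ the solid shaft needs d_s³ = d_o³(1−k⁴), so d_s = 35.2·(1−0.485⁴)^(1/3) = 34.54 mm.
Area ratio A_h/A_s = d_o²(1−k²)/d_s² = (1−k²)/(1−k⁴)^(2/3) = 0.7944.
Mass saving = 1 − 0.7944 = 20.6 %.

20.6 %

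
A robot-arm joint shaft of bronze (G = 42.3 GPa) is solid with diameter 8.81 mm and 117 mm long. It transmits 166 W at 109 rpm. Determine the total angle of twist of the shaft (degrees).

3.90°

ω = 2π·109/60 = 11.41 rad/s, so T = P/ω = 166 / 11.41 = 14.54 N·m.
J = πd⁴/32 = π(0.00881)⁴/32 = 5.914×10^-10 m⁴.
θ = T·L/(G·J) = 14.54 × 0.117 / (42.3×10⁹ × 5.914×10^-10) = 0.06801 rad.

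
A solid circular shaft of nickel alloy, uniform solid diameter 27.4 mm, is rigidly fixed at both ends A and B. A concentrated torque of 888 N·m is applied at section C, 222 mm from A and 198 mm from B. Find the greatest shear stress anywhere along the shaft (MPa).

With uniform GJ and both ends fixed, compatibility θ_AC = θ_CB gives T_A·a = T_B·b, together with T_A + T_B = T₀.
T_A = T₀·b/(a+b) = 888.0·198/420.0 = 418.6 N·m; T_B = 469.4 N·m.
τ in each portion: τ_AC = 1.04×10^8 Pa, τ_CB = 1.16×10^8 Pa; maximum is in CB.
τ_max = T_CB·r/J = 469.4·0.0137/5.53×10^-8 = 1.162×10^8 Pa.

116 MPa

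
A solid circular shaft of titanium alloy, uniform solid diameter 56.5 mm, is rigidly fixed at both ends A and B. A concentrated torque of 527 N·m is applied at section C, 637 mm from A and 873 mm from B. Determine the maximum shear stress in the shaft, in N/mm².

With uniform GJ and both ends fixed, compatibility θ_AC = θ_CB gives T_A·a = T_B·b, together with T_A + T_B = T₀.
T_A = T₀·b/(a+b) = 527.0·873/1510 = 304.7 N·m; T_B = 222.3 N·m.
τ in each portion: τ_AC = 8.60×10^6 Pa, τ_CB = 6.28×10^6 Pa; maximum is in AC.
τ_max = T_AC·r/J = 304.7·0.0283/1.00×10^-6 = 8.603×10^6 Pa.

8.60 N/mm²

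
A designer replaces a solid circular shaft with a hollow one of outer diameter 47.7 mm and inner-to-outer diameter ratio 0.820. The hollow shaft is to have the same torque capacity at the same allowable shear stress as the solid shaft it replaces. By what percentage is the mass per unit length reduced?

51.1 %

Equal τ_max and T ⇒ the solid shaft needs d_s³ = d_o³(1−k⁴), so d_s = 47.7·(1−0.820⁴)^(1/3) = 39.03 mm.
Area ratio A_h/A_s = d_o²(1−k²)/d_s² = (1−k²)/(1−k⁴)^(2/3) = 0.4893.
Mass saving = 1 − 0.4893 = 51.1 %.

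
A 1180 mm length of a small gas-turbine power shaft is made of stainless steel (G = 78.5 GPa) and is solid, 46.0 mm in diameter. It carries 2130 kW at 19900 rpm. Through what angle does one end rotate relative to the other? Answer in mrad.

ω = 2π·19900/60 = 2084 rad/s, so T = P/ω = 2130×10³ / 2084 = 1022 N·m.
J = πd⁴/32 = π(0.0460)⁴/32 = 4.396×10^-7 m⁴.
θ = T·L/(G·J) = 1022 × 1.18 / (78.5×10⁹ × 4.396×10^-7) = 0.03495 rad.

35.0 mrad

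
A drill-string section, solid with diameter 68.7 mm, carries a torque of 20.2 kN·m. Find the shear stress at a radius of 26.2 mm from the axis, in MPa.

J = πd⁴/32 = π(0.0687)⁴/32 = 2.187×10^-6 m⁴.
Shear stress varies linearly with radius: τ = T·r/J = 20200 × 0.0262 / 2.187×10^-6 = 2.420×10^8 Pa.

242 MPa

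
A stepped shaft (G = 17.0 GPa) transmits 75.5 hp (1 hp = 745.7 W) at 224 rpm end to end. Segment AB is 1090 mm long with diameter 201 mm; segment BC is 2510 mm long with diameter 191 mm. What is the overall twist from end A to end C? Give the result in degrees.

ω = 2π·224/60 = 23.46 rad/s, so T = P/ω = 75.5×745.7 / 23.46 = 2400 N·m.
J_AB = π(0.201)⁴/32 = 1.60×10^-4 m⁴; J_BC = π(0.191)⁴/32 = 1.31×10^-4 m⁴.
θ = (T/G)·Σ L_i/J_i = (2400/17.0×10⁹)·(1.09/1.60×10^-4 + 2.51/1.31×10^-4) = 3.673×10^-3 rad.

0.210°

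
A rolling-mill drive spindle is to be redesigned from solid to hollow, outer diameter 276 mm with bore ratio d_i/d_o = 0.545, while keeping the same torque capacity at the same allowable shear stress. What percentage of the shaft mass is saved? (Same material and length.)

25.2 %

Equal τ_max and T ⇒ the solid shaft needs d_s³ = d_o³(1−k⁴), so d_s = 276·(1−0.545⁴)^(1/3) = 267.6 mm.
Area ratio A_h/A_s = d_o²(1−k²)/d_s² = (1−k²)/(1−k⁴)^(2/3) = 0.7476.
Mass saving = 1 − 0.7476 = 25.2 %.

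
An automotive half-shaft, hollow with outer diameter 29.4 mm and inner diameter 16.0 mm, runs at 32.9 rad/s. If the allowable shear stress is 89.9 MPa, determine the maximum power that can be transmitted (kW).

J = π(d_o⁴ − d_i⁴)/32 = π(0.0294⁴ − 0.0160⁴)/32 = 6.691×10^-8 m⁴.
T_max = τ_allow·J/r = 8.99×10^7 × 6.691×10^-8 / 0.0147 = 409.2 N·m.
ω = 32.9 rad/s, so P_max = T_max·ω = 1.346×10^4 W.

13.5 kW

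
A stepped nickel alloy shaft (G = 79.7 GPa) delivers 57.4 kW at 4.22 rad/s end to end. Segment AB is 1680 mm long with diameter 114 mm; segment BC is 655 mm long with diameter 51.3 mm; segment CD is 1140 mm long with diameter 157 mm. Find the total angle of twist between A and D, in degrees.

10.6°

ω = 4.22 rad/s, so T = P/ω = 57.4×10³ / 4.220 = 13600 N·m.
J_AB = π(0.114)⁴/32 = 1.66×10^-5 m⁴; J_BC = π(0.0513)⁴/32 = 6.80×10^-7 m⁴; J_CD = π(0.157)⁴/32 = 5.96×10^-5 m⁴.
θ = (T/G)·Σ L_i/J_i = (13600/79.7×10⁹)·(1.68/1.66×10^-5 + 0.655/6.80×10^-7 + 1.14/5.96×10^-5) = 0.1850 rad.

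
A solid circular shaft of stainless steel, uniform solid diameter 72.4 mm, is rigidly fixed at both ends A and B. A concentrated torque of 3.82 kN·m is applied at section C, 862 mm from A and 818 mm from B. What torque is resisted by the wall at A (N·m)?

With uniform GJ and both ends fixed, compatibility θ_AC = θ_CB gives T_A·a = T_B·b, together with T_A + T_B = T₀.
T_A = T₀·b/(a+b) = 3820·818/1680 = 1860 N·m; T_B = 1960 N·m.

1860 N·m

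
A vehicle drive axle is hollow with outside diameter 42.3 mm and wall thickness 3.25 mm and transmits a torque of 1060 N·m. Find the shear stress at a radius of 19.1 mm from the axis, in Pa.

1.32e8 Pa

J = π(d_o⁴ − d_i⁴)/32 = π(0.0423⁴ − 0.0358⁴)/32 = 1.531×10^-7 m⁴.
Shear stress varies linearly with radius: τ = T·r/J = 1060 × 0.0191 / 1.531×10^-7 = 1.323×10^8 Pa.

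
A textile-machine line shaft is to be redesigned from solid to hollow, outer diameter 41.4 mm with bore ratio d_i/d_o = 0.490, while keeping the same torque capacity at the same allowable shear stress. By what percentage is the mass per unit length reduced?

Equal τ_max and T ⇒ the solid shaft needs d_s³ = d_o³(1−k⁴), so d_s = 41.4·(1−0.490⁴)^(1/3) = 40.59 mm.
Area ratio A_h/A_s = d_o²(1−k²)/d_s² = (1−k²)/(1−k⁴)^(2/3) = 0.7906.
Mass saving = 1 − 0.7906 = 20.9 %.

20.9 %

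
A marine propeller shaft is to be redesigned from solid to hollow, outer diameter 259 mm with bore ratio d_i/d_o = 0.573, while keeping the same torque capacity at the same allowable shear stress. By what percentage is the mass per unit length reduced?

Equal τ_max and T ⇒ the solid shaft needs d_s³ = d_o³(1−k⁴), so d_s = 259·(1−0.573⁴)^(1/3) = 249.3 mm.
Area ratio A_h/A_s = d_o²(1−k²)/d_s² = (1−k²)/(1−k⁴)^(2/3) = 0.7247.
Mass saving = 1 − 0.7247 = 27.5 %.

27.5 %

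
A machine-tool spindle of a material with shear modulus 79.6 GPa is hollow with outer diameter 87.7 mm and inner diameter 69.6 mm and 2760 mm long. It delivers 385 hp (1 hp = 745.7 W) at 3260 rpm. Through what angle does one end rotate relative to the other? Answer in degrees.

0.477°

ω = 2π·3260/60 = 341.4 rad/s, so T = P/ω = 385×745.7 / 341.4 = 841.0 N·m.
J = π(d_o⁴ − d_i⁴)/32 = π(0.0877⁴ − 0.0696⁴)/32 = 3.504×10^-6 m⁴.
θ = T·L/(G·J) = 841.0 × 2.76 / (79.6×10⁹ × 3.504×10^-6) = 8.322×10^-3 rad.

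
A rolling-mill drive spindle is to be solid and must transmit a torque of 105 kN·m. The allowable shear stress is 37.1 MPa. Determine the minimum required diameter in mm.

For a solid shaft τ_max = 16T/(πd³), so d = (16T/(π τ_allow))^(1/3) = (16·105000/(π·3.71×10^7))^(1/3) = 0.2434 m.

243 mm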